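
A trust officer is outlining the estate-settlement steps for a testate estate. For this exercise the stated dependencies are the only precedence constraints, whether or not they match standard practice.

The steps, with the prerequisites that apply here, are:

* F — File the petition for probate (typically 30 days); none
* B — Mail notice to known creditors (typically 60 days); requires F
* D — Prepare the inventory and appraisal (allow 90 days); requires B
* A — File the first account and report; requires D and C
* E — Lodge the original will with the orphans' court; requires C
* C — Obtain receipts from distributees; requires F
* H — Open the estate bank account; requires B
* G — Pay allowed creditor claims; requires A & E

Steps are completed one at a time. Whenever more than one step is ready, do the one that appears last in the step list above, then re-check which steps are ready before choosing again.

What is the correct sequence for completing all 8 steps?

F C E B H D A G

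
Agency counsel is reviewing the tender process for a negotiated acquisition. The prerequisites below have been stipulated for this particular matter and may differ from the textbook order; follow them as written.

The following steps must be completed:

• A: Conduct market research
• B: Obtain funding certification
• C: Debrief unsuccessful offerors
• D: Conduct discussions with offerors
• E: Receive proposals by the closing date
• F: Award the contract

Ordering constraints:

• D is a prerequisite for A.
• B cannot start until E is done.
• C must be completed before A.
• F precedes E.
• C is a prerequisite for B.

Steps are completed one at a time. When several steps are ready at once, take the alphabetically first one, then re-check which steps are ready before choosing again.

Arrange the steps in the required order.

Nothing is required for C, D and F. C has the earlier label → C first.
D and F are both available; D has the earlier label → D.
A now also ready, so the ready set is {A, F}; A has the earlier label → A.
F is the only step now ready → F.
E needed F, now all done → E.
B is the only step now ready → B.

C, D, A, F, E, B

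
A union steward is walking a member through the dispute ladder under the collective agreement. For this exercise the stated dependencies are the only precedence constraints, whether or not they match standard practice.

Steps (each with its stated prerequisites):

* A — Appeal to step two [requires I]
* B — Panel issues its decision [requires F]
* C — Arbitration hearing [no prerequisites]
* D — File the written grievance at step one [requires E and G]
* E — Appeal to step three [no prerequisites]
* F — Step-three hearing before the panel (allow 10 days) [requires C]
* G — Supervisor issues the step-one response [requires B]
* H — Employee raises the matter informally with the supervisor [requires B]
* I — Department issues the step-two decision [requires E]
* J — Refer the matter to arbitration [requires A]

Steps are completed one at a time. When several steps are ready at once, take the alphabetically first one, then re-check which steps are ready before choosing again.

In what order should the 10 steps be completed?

C and E have no prerequisites; C has the earlier label, so C is first.
Now E and F have their prerequisites met. E has the earlier label, so E next.
I now also ready, so the ready set is {F, I}; F has the earlier label → F.
Ready: B and I. B has the earlier label → B.
Now G, H and I have their prerequisites met. G has the earlier label, so G next.
D now also ready, so the ready set is {D, H, I}; D has the earlier label → D.
H and I are both available; H has the earlier label → H.
Next only I has its prerequisites met → I.
A needed I, now all done → A.
J is the only step now ready → J.

C, E, F, B, G, D, H, I, A, J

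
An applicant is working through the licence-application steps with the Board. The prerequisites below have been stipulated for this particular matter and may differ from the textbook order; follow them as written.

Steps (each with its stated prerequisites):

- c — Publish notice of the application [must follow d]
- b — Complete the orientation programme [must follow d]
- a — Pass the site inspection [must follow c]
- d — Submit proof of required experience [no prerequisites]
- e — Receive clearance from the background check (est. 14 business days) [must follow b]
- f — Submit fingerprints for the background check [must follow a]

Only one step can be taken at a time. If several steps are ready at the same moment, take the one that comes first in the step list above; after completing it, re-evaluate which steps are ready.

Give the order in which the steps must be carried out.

d, c, b, a, e, f

Only d has no prerequisites, so it is first.
Now c and b have their prerequisites met. c is listed earlier, so c next.
Now b and a have their prerequisites met. b is listed earlier, so b next.
e now also ready, so the ready set is {a, e}; a is listed earlier → a.
e and f are both available; e is listed earlier → e.
Next only f has its prerequisites met → f.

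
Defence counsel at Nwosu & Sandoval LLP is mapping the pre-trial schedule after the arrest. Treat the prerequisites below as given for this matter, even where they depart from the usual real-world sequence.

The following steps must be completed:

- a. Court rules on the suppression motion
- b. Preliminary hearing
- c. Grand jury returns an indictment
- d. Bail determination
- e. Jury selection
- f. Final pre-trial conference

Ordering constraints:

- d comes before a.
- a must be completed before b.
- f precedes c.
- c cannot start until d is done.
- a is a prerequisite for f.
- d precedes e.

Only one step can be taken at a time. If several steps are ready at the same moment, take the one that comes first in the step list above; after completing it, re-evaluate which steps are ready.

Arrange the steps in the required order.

d a b e f c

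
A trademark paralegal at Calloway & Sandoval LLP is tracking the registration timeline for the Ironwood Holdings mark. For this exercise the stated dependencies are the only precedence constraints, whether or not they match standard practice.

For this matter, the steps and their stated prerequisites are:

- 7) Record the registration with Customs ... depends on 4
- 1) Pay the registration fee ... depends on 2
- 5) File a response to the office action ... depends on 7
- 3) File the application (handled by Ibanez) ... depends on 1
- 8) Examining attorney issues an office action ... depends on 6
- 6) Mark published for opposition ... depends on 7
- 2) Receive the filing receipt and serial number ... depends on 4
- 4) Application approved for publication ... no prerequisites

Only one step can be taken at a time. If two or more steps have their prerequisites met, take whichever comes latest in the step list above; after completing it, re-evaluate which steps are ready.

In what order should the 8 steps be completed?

4 → 2 → 1 → 3 → 7 → 6 → 8 → 5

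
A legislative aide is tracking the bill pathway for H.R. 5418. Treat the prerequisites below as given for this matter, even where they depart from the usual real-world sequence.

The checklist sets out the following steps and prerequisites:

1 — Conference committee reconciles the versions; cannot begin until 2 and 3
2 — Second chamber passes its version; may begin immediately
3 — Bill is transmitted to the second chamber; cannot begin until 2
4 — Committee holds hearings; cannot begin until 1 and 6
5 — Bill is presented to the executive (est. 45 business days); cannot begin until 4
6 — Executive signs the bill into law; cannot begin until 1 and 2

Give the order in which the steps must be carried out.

2, 3, 1, 6, 4, 5

Only 2 has no prerequisites, so it is first.
3 needed 2, now all done → 3.
That leaves 1 as the only ready step → 1.
6 needed 1 and 2, now all done → 6.
Next only 4 has its prerequisites met → 4.
Next only 5 has its prerequisites met → 5.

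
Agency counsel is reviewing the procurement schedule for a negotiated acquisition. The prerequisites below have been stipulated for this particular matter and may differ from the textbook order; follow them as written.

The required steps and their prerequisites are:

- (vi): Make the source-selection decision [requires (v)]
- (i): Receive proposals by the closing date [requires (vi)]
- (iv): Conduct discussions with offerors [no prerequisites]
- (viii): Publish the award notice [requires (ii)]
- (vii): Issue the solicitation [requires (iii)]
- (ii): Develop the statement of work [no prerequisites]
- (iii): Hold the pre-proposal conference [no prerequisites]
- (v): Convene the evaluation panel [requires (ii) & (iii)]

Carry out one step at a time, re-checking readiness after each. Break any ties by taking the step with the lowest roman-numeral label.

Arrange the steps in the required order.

(ii), (iii), (iv), (v), (vi), (i), (vii), (viii)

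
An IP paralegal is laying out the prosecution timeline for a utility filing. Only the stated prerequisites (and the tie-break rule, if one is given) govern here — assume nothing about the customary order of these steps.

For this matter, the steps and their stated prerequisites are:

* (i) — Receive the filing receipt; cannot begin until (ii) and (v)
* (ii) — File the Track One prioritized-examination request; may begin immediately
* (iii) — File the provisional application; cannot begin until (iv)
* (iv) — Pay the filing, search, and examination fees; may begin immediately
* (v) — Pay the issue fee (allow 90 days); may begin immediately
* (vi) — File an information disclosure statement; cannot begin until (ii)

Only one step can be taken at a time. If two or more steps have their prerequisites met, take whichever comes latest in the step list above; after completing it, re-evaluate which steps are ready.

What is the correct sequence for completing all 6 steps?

(v), (iv), (iii), (ii), (vi), (i)

Nothing is required for (v), (iv) and (ii). (v) is listed later → (v) first.
Ready: (iv) and (ii). (iv) is listed later → (iv).
(iii) now also ready, so the ready set is {(iii), (ii)}; (iii) is listed later → (iii).
(ii) is the only step now ready → (ii).
Now (vi) and (i) have their prerequisites met. (vi) is listed later, so (vi) next.
That leaves (i) as the only ready step → (i).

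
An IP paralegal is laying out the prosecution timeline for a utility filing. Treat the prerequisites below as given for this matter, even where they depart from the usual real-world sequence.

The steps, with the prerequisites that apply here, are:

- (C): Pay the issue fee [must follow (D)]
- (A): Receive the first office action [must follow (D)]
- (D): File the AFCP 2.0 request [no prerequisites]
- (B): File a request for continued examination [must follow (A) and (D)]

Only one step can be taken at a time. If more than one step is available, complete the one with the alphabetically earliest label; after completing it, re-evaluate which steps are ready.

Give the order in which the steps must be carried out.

(D) is the only step with nothing outstanding, so it goes first.
(A) and (C) are both available; (A) has the earlier label → (A).
(B) now also ready, so the ready set is {(B), (C)}; (B) has the earlier label → (B).
(C) needed (D), now all done → (C).

(D), (A), (B), (C)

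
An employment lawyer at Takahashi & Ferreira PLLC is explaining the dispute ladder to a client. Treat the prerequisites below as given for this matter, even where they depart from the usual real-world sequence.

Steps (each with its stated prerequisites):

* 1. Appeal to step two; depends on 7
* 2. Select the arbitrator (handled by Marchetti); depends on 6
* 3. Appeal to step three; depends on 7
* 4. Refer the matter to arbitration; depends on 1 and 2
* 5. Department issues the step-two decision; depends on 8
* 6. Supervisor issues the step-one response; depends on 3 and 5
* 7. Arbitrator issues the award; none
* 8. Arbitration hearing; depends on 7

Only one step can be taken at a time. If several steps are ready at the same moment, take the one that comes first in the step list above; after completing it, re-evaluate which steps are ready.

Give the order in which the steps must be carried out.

7, 1, 3, 8, 5, 6, 2, 4

7 has no prerequisites → 7 first.
Now 1, 3 and 8 have their prerequisites met. 1 is listed earlier, so 1 next.
3 and 8 are both available; 3 is listed earlier → 3.
Next only 8 has its prerequisites met → 8.
That leaves 5 as the only ready step → 5.
Next only 6 has its prerequisites met → 6.
2 needed 6, now all done → 2.
4 needed 1 and 2, now all done → 4.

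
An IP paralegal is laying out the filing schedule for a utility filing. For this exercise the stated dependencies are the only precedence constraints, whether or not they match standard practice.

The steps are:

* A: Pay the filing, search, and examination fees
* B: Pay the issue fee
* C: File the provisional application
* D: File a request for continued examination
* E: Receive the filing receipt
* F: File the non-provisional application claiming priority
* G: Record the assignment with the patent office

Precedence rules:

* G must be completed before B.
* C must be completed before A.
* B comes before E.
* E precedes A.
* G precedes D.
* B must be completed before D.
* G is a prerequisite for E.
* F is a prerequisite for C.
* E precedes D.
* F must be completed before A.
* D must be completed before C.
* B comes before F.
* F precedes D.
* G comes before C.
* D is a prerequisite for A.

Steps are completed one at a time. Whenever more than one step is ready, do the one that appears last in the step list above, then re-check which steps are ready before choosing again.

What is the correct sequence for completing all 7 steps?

G B F E D C A

G has no prerequisites → G first.
That leaves B as the only ready step → B.
Now F and E have their prerequisites met. F is listed later, so F next.
Next only E has its prerequisites met → E.
Next only D has its prerequisites met → D.
C needed G, F and D, now all done → C.
Next only A has its prerequisites met → A.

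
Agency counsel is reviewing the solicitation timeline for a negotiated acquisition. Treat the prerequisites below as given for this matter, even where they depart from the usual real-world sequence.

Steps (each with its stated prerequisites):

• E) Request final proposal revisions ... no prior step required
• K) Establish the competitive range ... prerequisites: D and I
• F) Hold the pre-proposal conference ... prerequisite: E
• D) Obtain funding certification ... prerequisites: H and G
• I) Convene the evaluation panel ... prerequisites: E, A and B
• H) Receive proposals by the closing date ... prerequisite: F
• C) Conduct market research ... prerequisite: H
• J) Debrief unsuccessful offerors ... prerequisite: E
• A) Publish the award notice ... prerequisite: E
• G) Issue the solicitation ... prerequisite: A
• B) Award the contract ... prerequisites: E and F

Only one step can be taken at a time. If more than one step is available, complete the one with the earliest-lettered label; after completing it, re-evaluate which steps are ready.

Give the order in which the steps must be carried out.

E, A, F, B, G, H, C, D, I, J, K

E has no prerequisites → E first.
Ready: A, F and J. A has the earlier label → A.
Now F, G and J have their prerequisites met. F has the earlier label, so F next.
Ready: B, G, H and J. B has the earlier label → B.
Ready: G, H, I and J. G has the earlier label → G.
H, I and J are all available; H has the earlier label → H.
C and D now also ready, so the ready set is {C, D, I, J}; C has the earlier label → C.
Now D, I and J have their prerequisites met. D has the earlier label, so D next.
Ready: I and J. I has the earlier label → I.
J and K are both available; J has the earlier label → J.
That leaves K as the only ready step → K.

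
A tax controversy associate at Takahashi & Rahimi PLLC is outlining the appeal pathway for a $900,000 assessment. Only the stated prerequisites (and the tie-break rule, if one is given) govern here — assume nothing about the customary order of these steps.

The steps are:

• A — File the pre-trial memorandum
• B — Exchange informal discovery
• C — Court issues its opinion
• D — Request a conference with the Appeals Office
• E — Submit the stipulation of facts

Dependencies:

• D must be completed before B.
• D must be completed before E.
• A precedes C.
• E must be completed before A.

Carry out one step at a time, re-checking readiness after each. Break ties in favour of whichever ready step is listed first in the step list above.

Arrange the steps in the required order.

D is the only step with nothing outstanding, so it goes first.
Ready: B and E. B is listed earlier → B.
That leaves E as the only ready step → E.
A is the only step now ready → A.
Next only C has its prerequisites met → C.

D, B, E, A, C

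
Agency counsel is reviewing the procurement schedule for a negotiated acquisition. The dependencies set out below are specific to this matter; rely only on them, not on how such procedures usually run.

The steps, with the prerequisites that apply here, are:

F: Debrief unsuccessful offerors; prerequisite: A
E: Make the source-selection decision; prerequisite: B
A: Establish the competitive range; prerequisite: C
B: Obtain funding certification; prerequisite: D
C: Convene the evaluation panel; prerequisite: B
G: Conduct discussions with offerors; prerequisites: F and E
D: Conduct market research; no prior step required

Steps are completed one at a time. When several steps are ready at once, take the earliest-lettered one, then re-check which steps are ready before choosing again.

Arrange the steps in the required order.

D, B, C, A, E, F, G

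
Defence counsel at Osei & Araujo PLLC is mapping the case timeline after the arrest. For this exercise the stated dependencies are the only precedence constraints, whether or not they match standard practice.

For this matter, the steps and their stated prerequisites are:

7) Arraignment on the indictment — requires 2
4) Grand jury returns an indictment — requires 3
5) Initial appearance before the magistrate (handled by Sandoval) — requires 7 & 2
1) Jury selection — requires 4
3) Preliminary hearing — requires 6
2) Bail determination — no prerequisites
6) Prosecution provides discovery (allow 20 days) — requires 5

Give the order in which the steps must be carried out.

2 is the only step with nothing outstanding, so it goes first.
That leaves 7 as the only ready step → 7.
5 is the only step now ready → 5.
Next only 6 has its prerequisites met → 6.
Next only 3 has its prerequisites met → 3.
That leaves 4 as the only ready step → 4.
1 needed 4, now all done → 1.

2 7 5 6 3 4 1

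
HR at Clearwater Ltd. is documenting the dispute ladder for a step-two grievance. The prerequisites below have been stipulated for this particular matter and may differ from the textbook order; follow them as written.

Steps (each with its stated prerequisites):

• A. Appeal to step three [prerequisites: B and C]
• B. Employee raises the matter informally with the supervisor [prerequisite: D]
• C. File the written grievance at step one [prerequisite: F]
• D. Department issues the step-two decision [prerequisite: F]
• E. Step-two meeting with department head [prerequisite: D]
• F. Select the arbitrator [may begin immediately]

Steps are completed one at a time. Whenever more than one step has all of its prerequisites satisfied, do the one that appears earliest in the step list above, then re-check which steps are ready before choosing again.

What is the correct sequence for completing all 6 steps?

Only F has no prerequisites, so it is first.
Ready: C and D. C is listed earlier → C.
That leaves D as the only ready step → D.
Ready: B and E. B is listed earlier → B.
Now A and E have their prerequisites met. A is listed earlier, so A next.
E is the only step now ready → E.

F → C → D → B → A → E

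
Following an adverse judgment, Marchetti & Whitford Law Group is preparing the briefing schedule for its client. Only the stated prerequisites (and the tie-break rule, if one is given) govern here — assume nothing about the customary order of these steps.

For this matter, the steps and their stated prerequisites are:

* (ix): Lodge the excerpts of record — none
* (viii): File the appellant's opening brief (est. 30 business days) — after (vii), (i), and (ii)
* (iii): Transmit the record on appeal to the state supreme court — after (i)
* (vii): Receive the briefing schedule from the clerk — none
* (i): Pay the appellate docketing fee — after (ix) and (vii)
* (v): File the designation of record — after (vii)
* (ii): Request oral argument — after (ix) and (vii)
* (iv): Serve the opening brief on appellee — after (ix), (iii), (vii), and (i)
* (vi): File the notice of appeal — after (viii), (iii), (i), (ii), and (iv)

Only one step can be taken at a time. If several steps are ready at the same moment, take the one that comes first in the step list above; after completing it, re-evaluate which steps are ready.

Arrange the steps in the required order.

Nothing is required for (ix) and (vii). (ix) is listed earlier → (ix) first.
(vii) is the only step now ready → (vii).
Now (i), (v) and (ii) have their prerequisites met. (i) is listed earlier, so (i) next.
(iii) now also ready, so the ready set is {(iii), (v), (ii)}; (iii) is listed earlier → (iii).
(v), (ii) and (iv) are all available; (v) is listed earlier → (v).
Now (ii) and (iv) have their prerequisites met. (ii) is listed earlier, so (ii) next.
(viii) now also ready, so the ready set is {(viii), (iv)}; (viii) is listed earlier → (viii).
That leaves (iv) as the only ready step → (iv).
Next only (vi) has its prerequisites met → (vi).

(ix) (vii) (i) (iii) (v) (ii) (viii) (iv) (vi)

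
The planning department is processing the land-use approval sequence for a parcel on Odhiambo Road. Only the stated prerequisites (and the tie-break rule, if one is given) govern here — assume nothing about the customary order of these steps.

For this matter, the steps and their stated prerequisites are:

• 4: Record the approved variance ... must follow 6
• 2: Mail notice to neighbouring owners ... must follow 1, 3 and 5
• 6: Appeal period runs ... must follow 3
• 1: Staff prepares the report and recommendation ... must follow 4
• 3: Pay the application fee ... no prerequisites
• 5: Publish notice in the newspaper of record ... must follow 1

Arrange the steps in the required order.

3 has no prerequisites → 3 first.
That leaves 6 as the only ready step → 6.
4 is the only step now ready → 4.
1 needed 4, now all done → 1.
Next only 5 has its prerequisites met → 5.
Next only 2 has its prerequisites met → 2.

3, 6, 4, 1, 5, 2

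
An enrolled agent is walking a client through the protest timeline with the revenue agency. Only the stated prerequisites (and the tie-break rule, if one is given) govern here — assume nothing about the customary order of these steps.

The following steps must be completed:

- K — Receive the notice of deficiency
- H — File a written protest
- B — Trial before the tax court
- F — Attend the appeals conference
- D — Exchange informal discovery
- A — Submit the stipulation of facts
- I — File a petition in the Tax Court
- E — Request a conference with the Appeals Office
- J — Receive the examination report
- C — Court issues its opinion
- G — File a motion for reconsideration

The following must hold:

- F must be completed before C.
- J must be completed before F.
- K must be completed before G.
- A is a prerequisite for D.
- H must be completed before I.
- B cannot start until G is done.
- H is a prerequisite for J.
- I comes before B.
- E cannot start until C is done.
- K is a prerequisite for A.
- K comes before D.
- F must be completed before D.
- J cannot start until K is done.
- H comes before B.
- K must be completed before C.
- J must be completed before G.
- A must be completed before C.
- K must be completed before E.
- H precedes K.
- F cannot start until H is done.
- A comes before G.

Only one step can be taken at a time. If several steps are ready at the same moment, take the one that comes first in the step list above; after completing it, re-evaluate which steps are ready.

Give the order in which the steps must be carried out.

H → K → A → I → J → F → D → C → E → G → B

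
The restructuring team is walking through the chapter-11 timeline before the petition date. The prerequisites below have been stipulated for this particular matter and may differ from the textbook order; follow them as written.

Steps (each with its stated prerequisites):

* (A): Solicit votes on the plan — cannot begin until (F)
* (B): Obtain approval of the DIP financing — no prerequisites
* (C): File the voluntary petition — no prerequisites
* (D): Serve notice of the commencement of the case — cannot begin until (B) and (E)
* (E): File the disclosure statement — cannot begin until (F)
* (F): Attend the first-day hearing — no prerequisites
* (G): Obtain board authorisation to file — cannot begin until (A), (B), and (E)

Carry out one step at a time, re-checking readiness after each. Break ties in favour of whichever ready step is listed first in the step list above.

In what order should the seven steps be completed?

(B), (C), (F), (A), (E), (D), (G)

(B), (C) and (F) have no prerequisites; (B) is listed earlier, so (B) is first.
Now (C) and (F) have their prerequisites met. (C) is listed earlier, so (C) next.
Next only (F) has its prerequisites met → (F).
(A) and (E) are both available; (A) is listed earlier → (A).
(E) needed (F), now all done → (E).
Ready: (D) and (G). (D) is listed earlier → (D).
Next only (G) has its prerequisites met → (G).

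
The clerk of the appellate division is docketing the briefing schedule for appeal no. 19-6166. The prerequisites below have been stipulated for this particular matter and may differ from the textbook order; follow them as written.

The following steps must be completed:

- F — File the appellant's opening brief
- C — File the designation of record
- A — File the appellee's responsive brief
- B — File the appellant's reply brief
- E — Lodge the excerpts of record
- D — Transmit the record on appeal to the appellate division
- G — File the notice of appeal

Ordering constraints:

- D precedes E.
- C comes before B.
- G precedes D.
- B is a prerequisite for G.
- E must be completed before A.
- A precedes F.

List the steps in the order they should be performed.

C → B → G → D → E → A → F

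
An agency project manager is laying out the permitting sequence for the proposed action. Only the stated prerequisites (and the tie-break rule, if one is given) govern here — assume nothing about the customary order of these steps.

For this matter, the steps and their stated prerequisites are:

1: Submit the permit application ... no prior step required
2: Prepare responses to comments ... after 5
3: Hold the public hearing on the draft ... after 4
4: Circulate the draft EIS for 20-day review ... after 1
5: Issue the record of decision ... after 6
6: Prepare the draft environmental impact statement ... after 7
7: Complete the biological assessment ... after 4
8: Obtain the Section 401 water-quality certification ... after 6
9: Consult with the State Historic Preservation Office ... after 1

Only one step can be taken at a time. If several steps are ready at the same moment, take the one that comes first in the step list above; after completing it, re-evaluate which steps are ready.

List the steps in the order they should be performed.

1 has no prerequisites → 1 first.
Now 4 and 9 have their prerequisites met. 4 is listed earlier, so 4 next.
3, 7 and 9 are all available; 3 is listed earlier → 3.
7 and 9 are both available; 7 is listed earlier → 7.
Now 6 and 9 have their prerequisites met. 6 is listed earlier, so 6 next.
5, 8 and 9 are all available; 5 is listed earlier → 5.
2 now also ready, so the ready set is {2, 8, 9}; 2 is listed earlier → 2.
Now 8 and 9 have their prerequisites met. 8 is listed earlier, so 8 next.
9 needed 1, now all done → 9.

1, 4, 3, 7, 6, 5, 2, 8, 9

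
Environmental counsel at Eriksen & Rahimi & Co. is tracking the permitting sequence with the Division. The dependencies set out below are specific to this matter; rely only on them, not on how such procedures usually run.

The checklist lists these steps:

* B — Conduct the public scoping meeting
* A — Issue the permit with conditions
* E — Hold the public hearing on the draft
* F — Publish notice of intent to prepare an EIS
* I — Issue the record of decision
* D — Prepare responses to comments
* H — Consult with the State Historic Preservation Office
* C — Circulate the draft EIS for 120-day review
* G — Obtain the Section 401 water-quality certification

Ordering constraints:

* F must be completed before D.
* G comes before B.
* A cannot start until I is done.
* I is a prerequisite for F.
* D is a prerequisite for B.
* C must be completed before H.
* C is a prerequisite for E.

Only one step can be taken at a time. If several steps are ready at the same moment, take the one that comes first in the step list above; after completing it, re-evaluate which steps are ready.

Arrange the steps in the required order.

I, C and G have no prerequisites; I is listed earlier, so I is first.
A and F now also ready, so the ready set is {A, F, C, G}; A is listed earlier → A.
F, C and G are all available; F is listed earlier → F.
D now also ready, so the ready set is {D, C, G}; D is listed earlier → D.
Now C and G have their prerequisites met. C is listed earlier, so C next.
E and H now also ready, so the ready set is {E, H, G}; E is listed earlier → E.
Ready: H and G. H is listed earlier → H.
G is the only step now ready → G.
B is the only step now ready → B.

I A F D C E H G B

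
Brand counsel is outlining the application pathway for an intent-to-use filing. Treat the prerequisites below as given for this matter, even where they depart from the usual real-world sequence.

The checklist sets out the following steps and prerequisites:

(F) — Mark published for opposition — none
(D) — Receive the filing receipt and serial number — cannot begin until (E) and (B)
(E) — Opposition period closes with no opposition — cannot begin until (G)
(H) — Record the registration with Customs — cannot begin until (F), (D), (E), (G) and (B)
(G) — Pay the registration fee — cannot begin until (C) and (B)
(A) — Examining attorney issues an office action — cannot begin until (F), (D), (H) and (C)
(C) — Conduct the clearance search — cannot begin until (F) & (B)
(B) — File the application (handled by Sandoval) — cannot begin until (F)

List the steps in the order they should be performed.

(F) (B) (C) (G) (E) (D) (H) (A)

(F) is the only step with nothing outstanding, so it goes first.
Next only (B) has its prerequisites met → (B).
(C) is the only step now ready → (C).
Next only (G) has its prerequisites met → (G).
(E) needed (G), now all done → (E).
That leaves (D) as the only ready step → (D).
(H) is the only step now ready → (H).
That leaves (A) as the only ready step → (A).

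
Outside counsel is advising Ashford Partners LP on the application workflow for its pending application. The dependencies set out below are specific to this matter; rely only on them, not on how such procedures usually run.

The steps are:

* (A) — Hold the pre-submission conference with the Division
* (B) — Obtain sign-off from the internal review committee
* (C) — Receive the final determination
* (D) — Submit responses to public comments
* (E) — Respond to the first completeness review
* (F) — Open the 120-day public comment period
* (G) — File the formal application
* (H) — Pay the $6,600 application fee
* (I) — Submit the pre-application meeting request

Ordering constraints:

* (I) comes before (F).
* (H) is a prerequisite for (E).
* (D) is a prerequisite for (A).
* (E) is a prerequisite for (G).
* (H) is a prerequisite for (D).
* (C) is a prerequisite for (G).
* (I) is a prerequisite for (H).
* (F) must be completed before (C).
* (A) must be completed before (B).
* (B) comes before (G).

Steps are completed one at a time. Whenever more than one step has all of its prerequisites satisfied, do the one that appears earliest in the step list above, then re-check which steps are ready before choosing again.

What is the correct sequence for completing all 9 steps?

Only (I) has no prerequisites, so it is first.
(F) and (H) are both available; (F) is listed earlier → (F).
(C) now also ready, so the ready set is {(C), (H)}; (C) is listed earlier → (C).
(H) is the only step now ready → (H).
Ready: (D) and (E). (D) is listed earlier → (D).
(A) and (E) are both available; (A) is listed earlier → (A).
(B) and (E) are both available; (B) is listed earlier → (B).
(E) needed (H), now all done → (E).
That leaves (G) as the only ready step → (G).

(I), (F), (C), (H), (D), (A), (B), (E), (G)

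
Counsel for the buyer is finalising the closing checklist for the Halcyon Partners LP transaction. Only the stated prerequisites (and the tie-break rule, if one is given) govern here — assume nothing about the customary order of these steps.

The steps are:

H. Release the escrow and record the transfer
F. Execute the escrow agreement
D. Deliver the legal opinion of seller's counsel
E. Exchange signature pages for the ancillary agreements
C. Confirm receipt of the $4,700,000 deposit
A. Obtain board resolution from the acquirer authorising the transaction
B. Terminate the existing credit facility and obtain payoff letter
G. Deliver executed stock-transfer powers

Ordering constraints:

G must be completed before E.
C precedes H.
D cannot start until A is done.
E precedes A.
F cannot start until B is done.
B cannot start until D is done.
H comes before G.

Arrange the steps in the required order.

C → H → G → E → A → D → B → F

Only C has no prerequisites, so it is first.
Next only H has its prerequisites met → H.
G is the only step now ready → G.
E is the only step now ready → E.
A needed E, now all done → A.
D needed A, now all done → D.
B needed D, now all done → B.
F needed B, now all done → F.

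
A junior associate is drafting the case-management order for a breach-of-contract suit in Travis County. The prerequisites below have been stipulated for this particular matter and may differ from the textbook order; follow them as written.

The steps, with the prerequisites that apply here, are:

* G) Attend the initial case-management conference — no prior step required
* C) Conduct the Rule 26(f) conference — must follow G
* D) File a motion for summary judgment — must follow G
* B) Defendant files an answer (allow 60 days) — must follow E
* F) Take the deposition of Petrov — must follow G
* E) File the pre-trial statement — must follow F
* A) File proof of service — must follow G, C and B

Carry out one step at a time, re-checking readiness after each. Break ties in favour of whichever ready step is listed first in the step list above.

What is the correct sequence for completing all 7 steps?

G, C, D, F, E, B, A

G is the only step with nothing outstanding, so it goes first.
Now C, D and F have their prerequisites met. C is listed earlier, so C next.
Now D and F have their prerequisites met. D is listed earlier, so D next.
Next only F has its prerequisites met → F.
Next only E has its prerequisites met → E.
B is the only step now ready → B.
That leaves A as the only ready step → A.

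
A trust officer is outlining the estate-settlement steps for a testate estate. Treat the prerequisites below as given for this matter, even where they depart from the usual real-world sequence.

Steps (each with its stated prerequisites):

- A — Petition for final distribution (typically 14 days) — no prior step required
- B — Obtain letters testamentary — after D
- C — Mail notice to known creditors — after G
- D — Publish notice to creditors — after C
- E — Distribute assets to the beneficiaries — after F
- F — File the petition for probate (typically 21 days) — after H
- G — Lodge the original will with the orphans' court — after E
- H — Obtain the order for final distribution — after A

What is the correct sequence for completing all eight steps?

A H F E G C D B

A is the only step with nothing outstanding, so it goes first.
Next only H has its prerequisites met → H.
Next only F has its prerequisites met → F.
That leaves E as the only ready step → E.
G needed E, now all done → G.
That leaves C as the only ready step → C.
Next only D has its prerequisites met → D.
B is the only step now ready → B.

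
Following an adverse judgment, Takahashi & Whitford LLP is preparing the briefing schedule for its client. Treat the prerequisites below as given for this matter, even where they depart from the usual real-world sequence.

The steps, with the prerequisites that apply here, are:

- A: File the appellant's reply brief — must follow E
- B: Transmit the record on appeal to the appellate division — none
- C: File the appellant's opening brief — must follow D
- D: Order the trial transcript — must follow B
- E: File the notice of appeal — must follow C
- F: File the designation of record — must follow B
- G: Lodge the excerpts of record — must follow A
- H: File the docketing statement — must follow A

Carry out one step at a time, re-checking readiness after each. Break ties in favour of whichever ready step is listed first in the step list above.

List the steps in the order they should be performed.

Only B has no prerequisites, so it is first.
D and F are both available; D is listed earlier → D.
Now C and F have their prerequisites met. C is listed earlier, so C next.
E now also ready, so the ready set is {E, F}; E is listed earlier → E.
A now also ready, so the ready set is {A, F}; A is listed earlier → A.
Ready: F, G and H. F is listed earlier → F.
G and H are both available; G is listed earlier → G.
H is the only step now ready → H.

B, D, C, E, A, F, G, H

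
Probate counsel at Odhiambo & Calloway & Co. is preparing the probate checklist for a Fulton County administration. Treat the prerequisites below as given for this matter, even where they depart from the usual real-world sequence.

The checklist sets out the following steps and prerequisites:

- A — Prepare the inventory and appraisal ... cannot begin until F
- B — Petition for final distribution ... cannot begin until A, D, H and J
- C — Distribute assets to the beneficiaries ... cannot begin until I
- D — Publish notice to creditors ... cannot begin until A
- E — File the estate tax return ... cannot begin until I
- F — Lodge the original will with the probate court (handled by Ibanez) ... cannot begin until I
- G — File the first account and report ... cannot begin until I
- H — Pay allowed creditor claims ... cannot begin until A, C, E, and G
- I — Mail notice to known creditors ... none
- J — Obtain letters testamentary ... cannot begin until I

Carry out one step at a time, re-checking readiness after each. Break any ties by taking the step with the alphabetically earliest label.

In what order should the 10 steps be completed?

I, C, E, F, A, D, G, H, J, B

I has no prerequisites → I first.
Now C, E, F, G and J have their prerequisites met. C has the earlier label, so C next.
Now E, F, G and J have their prerequisites met. E has the earlier label, so E next.
Now F, G and J have their prerequisites met. F has the earlier label, so F next.
Now A, G and J have their prerequisites met. A has the earlier label, so A next.
D now also ready, so the ready set is {D, G, J}; D has the earlier label → D.
G and J are both available; G has the earlier label → G.
Now H and J have their prerequisites met. H has the earlier label, so H next.
That leaves J as the only ready step → J.
B needed A, D, H and J, now all done → B.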